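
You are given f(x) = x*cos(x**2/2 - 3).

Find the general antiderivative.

The substitution u = x**2/2 - 3 works: f is exactly (dF/du)*(du/dx) for that inner function.
Check: d/dx[sin(x**2/2 - 3)] = x*cos(x**2/2 - 3) = f(x).

F(x) = sin(x**2/2 - 3) + C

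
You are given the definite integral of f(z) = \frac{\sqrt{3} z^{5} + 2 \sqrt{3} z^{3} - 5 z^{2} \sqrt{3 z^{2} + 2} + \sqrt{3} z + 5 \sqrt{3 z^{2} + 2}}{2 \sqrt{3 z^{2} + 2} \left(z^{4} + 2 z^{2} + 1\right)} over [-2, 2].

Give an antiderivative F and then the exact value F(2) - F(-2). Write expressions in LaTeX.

Antiderivative: F(z) = \frac{15 z + \sqrt{3} \left(z^{2} + 1\right) \sqrt{3 z^{2} + 2}}{6 \left(z^{2} + 1\right)}; value = 2

Since d/dz undoes antidifferentiation here, F'(z) = f(z) is required of F(z).
F(z) = \frac{15 z + \sqrt{3} \left(z^{2} + 1\right) \sqrt{3 z^{2} + 2}}{6 \left(z^{2} + 1\right)} is an antiderivative of f.
Check: d/dz[\frac{15 z + \sqrt{3} \left(z^{2} + 1\right) \sqrt{3 z^{2} + 2}}{6 \left(z^{2} + 1\right)}] = \frac{\sqrt{3} z^{5} + 2 \sqrt{3} z^{3} - 5 z^{2} \sqrt{3 z^{2} + 2} + \sqrt{3} z + 5 \sqrt{3 z^{2} + 2}}{2 z^{4} \sqrt{3 z^{2} + 2} + 4 z^{2} \sqrt{3 z^{2} + 2} + 2 \sqrt{3 z^{2} + 2}}, which equals f(z).
F(2) = 1 + \frac{\sqrt{42}}{6}; F(-2) = -1 + \frac{\sqrt{42}}{6}.
Integral = F(2) - F(-2) = 2.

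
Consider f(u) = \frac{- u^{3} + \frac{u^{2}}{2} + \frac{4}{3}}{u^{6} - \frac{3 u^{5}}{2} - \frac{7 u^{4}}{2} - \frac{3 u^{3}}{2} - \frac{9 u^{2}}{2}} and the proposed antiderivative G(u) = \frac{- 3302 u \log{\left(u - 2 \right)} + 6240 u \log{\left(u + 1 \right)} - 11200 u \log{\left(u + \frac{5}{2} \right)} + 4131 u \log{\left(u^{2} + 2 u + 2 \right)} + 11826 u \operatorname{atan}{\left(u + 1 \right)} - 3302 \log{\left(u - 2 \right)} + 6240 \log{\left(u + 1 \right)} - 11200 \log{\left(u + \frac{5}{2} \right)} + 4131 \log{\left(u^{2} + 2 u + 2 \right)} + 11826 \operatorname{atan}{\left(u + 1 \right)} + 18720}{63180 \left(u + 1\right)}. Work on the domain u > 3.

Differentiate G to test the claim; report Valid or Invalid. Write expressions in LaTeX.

d/du[G] = \frac{- 6 u^{3} - 15 u^{2} - 12 u + 5}{6 u^{6} + 27 u^{5} + 24 u^{4} - 63 u^{3} - 180 u^{2} - 174 u - 60}
d/du[G] - f(u) = \frac{36 u^{8} + 84 u^{7} + 3 u^{6} - 201 u^{5} - 96 u^{4} + 315 u^{3} + 495 u^{2} + 464 u + 160}{12 u^{12} + 36 u^{11} - 75 u^{10} - 405 u^{9} - 474 u^{8} + 318 u^{7} + 1635 u^{6} + 2505 u^{5} + 2562 u^{4} + 1746 u^{3} + 540 u^{2}} != 0.

Invalid: d/du[G] - f = \frac{36 u^{8} + 84 u^{7} + 3 u^{6} - 201 u^{5} - 96 u^{4} + 315 u^{3} + 495 u^{2} + 464 u + 160}{12 u^{12} + 36 u^{11} - 75 u^{10} - 405 u^{9} - 474 u^{8} + 318 u^{7} + 1635 u^{6} + 2505 u^{5} + 2562 u^{4} + 1746 u^{3} + 540 u^{2}}, which is not 0.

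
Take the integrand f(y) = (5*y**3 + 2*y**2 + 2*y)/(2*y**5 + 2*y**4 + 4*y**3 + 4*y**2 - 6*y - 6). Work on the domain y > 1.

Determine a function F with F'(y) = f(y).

An antiderivative is F(y) = (18*y*log(y - 1) - 32*y*log(y + 1) + 7*y*log(y**2 + 3) + 30*sqrt(3)*y*atan(sqrt(3)*y/3) + 18*log(y - 1) - 32*log(y + 1) + 7*log(y**2 + 3) + 30*sqrt(3)*atan(sqrt(3)*y/3) - 20)/(64*y + 64).

The denominator factors as 2*(y - 1)*(y + 1)**2*(y**2 + 3); partial fractions split f into directly integrable pieces: (7*y + 45)/(32*(y**2 + 3)) - 1/(2*(y + 1)) + 5/(16*(y + 1)**2) + 9/(32*(y - 1)).
Check: d/dy[(18*y*log(y - 1) - 32*y*log(y + 1) + 7*y*log(y**2 + 3) + 30*sqrt(3)*y*atan(sqrt(3)*y/3) + 18*log(y - 1) - 32*log(y + 1) + 7*log(y**2 + 3) + 30*sqrt(3)*atan(sqrt(3)*y/3) - 20)/(64*y + 64)] = (5*y**3 + 2*y**2 + 2*y)/(2*y**5 + 2*y**4 + 4*y**3 + 4*y**2 - 6*y - 6) = f(y).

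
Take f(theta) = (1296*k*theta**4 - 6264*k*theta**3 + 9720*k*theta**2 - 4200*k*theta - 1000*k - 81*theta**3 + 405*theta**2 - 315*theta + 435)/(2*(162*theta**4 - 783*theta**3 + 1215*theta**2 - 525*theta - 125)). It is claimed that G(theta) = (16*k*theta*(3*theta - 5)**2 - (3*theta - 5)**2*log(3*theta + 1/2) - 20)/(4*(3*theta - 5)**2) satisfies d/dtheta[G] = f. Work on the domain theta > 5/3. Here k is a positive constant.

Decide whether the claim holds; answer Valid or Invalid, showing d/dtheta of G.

d/dtheta[G] = (1296*k*theta**4 - 6264*k*theta**3 + 9720*k*theta**2 - 4200*k*theta - 1000*k - 81*theta**3 + 405*theta**2 - 315*theta + 435)/(324*theta**4 - 1566*theta**3 + 2430*theta**2 - 1050*theta - 250)
This equals f(theta) exactly, so the claim holds.

Valid - the claim checks out under differentiation.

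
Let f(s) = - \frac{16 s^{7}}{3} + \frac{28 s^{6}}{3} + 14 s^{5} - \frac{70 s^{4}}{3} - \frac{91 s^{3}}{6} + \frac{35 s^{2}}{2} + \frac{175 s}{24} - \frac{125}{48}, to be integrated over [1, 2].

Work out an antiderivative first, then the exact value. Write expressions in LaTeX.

The substitution u = s^{2} - \frac{s}{2} - \frac{5}{4} works: f is exactly (dF/du)*(du/ds) for that inner function.
F(s) = - \frac{2 \left(s^{2} - \frac{s}{2} - \frac{5}{4}\right)^{4}}{3} is an antiderivative of f.
Check: d/ds[- \frac{2 \left(s^{2} - \frac{s}{2} - \frac{5}{4}\right)^{4}}{3}] = - \frac{16 s^{7}}{3} + \frac{28 s^{6}}{3} + 14 s^{5} - \frac{70 s^{4}}{3} - \frac{91 s^{3}}{6} + \frac{35 s^{2}}{2} + \frac{175 s}{24} - \frac{125}{48} = f(s).
F(2) = - \frac{2401}{384}; F(1) = - \frac{27}{128}.
Integral = F(2) - F(1) = - \frac{145}{24}.

Antiderivative: F(s) = - \frac{2 \left(s^{2} - \frac{s}{2} - \frac{5}{4}\right)^{4}}{3}; value = - \frac{145}{24}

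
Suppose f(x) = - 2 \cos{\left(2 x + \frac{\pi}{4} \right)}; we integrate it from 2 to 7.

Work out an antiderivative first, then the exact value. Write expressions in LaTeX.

Recover f(x) by differentiating a candidate F(x); any mismatch rules it out.
F(x) = - \sin{\left(2 x + \frac{\pi}{4} \right)} is an antiderivative of f.
Check: d/dx[- \sin{\left(2 x + \frac{\pi}{4} \right)}] = - 2 \cos{\left(2 x + \frac{\pi}{4} \right)} = f(x).
F(7) = - \sin{\left(\frac{\pi}{4} + 14 \right)}; F(2) = - \sin{\left(\frac{\pi}{4} + 4 \right)}.
Integral = F(7) - F(2) = \sin{\left(\frac{\pi}{4} + 4 \right)} - \sin{\left(\frac{\pi}{4} + 14 \right)}.

Antiderivative: F(x) = - \sin{\left(2 x + \frac{\pi}{4} \right)}; value = \sin{\left(\frac{\pi}{4} + 4 \right)} - \sin{\left(\frac{\pi}{4} + 14 \right)}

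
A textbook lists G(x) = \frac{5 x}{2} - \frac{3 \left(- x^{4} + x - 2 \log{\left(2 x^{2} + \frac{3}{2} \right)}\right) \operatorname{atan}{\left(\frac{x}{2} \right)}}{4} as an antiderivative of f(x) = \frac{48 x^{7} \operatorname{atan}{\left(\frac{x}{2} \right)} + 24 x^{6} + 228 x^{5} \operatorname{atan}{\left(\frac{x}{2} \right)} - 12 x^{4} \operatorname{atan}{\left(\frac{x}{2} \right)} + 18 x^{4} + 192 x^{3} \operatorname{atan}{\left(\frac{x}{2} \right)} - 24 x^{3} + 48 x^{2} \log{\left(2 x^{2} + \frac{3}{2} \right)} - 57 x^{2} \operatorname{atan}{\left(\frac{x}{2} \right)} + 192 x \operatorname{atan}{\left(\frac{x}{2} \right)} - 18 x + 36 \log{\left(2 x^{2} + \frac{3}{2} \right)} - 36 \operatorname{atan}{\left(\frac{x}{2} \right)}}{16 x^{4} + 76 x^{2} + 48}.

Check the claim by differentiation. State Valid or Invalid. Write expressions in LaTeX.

Invalid: d/dx[G] - f = \frac{5}{2}, which is not 0.

d/dx[G] = \frac{48 x^{7} \operatorname{atan}{\left(\frac{x}{2} \right)} + 24 x^{6} + 228 x^{5} \operatorname{atan}{\left(\frac{x}{2} \right)} - 12 x^{4} \operatorname{atan}{\left(\frac{x}{2} \right)} + 58 x^{4} + 192 x^{3} \operatorname{atan}{\left(\frac{x}{2} \right)} - 24 x^{3} + 48 x^{2} \log{\left(2 x^{2} + \frac{3}{2} \right)} - 57 x^{2} \operatorname{atan}{\left(\frac{x}{2} \right)} + 190 x^{2} + 192 x \operatorname{atan}{\left(\frac{x}{2} \right)} - 18 x + 36 \log{\left(2 x^{2} + \frac{3}{2} \right)} - 36 \operatorname{atan}{\left(\frac{x}{2} \right)} + 120}{16 x^{4} + 76 x^{2} + 48}
d/dx[G] - f(x) = \frac{5}{2} != 0.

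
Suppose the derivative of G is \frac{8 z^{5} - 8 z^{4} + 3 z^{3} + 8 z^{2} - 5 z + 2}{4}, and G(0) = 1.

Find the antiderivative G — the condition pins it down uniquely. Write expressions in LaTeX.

G(z) = \frac{z^{6}}{3} - \frac{2 z^{5}}{5} + \frac{3 z^{4}}{16} + \frac{2 z^{3}}{3} - \frac{5 z^{2}}{8} + \frac{z}{2} + 1

Any candidate G(z) must reproduce the stated G'(z) exactly.
A general antiderivative is \frac{z^{6}}{3} - \frac{2 z^{5}}{5} + \frac{3 z^{4}}{16} + \frac{2 z^{3}}{3} - \frac{5 z^{2}}{8} + \frac{z}{2} + C.
The condition gives C = 1 - (0) = 1.
So G(z) = \frac{z^{6}}{3} - \frac{2 z^{5}}{5} + \frac{3 z^{4}}{16} + \frac{2 z^{3}}{3} - \frac{5 z^{2}}{8} + \frac{z}{2} + 1.
Check: d/dz[\frac{z^{6}}{3} - \frac{2 z^{5}}{5} + \frac{3 z^{4}}{16} + \frac{2 z^{3}}{3} - \frac{5 z^{2}}{8} + \frac{z}{2} + 1] = 2 z^{5} - 2 z^{4} + \frac{3 z^{3}}{4} + 2 z^{2} - \frac{5 z}{4} + \frac{1}{2}, which equals G'(z).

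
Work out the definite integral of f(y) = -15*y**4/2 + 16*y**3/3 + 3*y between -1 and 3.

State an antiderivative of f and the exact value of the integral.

Antiderivative: F(y) = -3*y**5/2 + 4*y**4/3 + 3*y**2/2; value = -742/3

Integrate term by term and add the pieces.
F(y) = -3*y**5/2 + 4*y**4/3 + 3*y**2/2 is an antiderivative of f.
Check: d/dy[-3*y**5/2 + 4*y**4/3 + 3*y**2/2] = -15*y**4/2 + 16*y**3/3 + 3*y = f(y).
F(3) = -243; F(-1) = 13/3.
Integral = F(3) - F(-1) = -742/3.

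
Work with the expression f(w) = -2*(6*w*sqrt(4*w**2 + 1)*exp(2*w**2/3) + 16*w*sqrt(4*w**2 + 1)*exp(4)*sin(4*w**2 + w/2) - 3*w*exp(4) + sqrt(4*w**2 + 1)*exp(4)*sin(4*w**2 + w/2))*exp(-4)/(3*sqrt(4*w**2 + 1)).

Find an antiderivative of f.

Whatever form F(w) takes, F'(w) = f(w) is non-negotiable.
Check: d/dw[sqrt(4*w**2 + 1)/2 - 3*exp(-4)*exp(2*w**2/3) + 4*cos(4*w**2 + w/2)/3] = (-12*w*sqrt(4*w**2 + 1)*exp(2*w**2/3) - 32*w*sqrt(4*w**2 + 1)*exp(4)*sin(4*w**2 + w/2) + 6*w*exp(4) - 2*sqrt(4*w**2 + 1)*exp(4)*sin(4*w**2 + w/2))*exp(-4)/(3*sqrt(4*w**2 + 1)), which equals f(w).

An antiderivative is F(w) = sqrt(4*w**2 + 1)/2 - 3*exp(-4)*exp(2*w**2/3) + 4*cos(4*w**2 + w/2)/3.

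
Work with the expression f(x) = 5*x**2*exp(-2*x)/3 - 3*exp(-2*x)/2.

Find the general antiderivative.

Recognize the product-rule pattern: f = u'v + uv' with u = -5*x**2/6 - 5*x/6 + 1/3, v = exp(-2*x), so integration by parts undoes it.
Check: d/dx[-(5*x**2 + 5*x - 2)*exp(-2*x)/6] = (10*x**2 - 9)*exp(-2*x)/6, which equals f(x).

F(x) = -(5*x**2 + 5*x - 2)*exp(-2*x)/6 + C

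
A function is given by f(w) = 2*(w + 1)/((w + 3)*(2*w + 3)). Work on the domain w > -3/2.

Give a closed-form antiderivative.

The denominator factors as (w + 3)*(2*w + 3); partial fractions split f into directly integrable pieces: -2/(3*(2*w + 3)) + 4/(3*(w + 3)).
Check: d/dw[(-log(w + 3/2) + 4*log(w + 3))/3] = (2*w + 2)/(2*w**2 + 9*w + 9), which equals f(w).

An antiderivative is F(w) = (-log(w + 3/2) + 4*log(w + 3))/3.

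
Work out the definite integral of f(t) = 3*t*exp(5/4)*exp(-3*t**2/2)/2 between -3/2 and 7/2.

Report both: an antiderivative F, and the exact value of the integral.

f matches the chain-rule pattern g'(h)*h' with inner function h(t) = 5/4 - 3*t**2/2; substituting u = h(t) collapses the integral.
F(t) = -exp(5/4)*exp(-3*t**2/2)/2 is an antiderivative of f.
Check: d/dt[-exp(5/4)*exp(-3*t**2/2)/2] = 3*t*exp(5/4)*exp(-3*t**2/2)/2 = f(t).
F(7/2) = -exp(-137/8)/2; F(-3/2) = -exp(-17/8)/2.
Integral = F(7/2) - F(-3/2) = -exp(-137/8)/2 + exp(-17/8)/2.

Antiderivative: F(t) = -exp(5/4)*exp(-3*t**2/2)/2; value = -exp(-137/8)/2 + exp(-17/8)/2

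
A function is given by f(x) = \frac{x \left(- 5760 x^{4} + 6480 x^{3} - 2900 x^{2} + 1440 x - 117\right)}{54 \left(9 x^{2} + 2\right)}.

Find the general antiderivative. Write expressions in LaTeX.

F(x) = \frac{- 20 x^{2} \left(3 - 4 x\right)^{2} + 27 \log{\left(3 x^{2} + \frac{2}{3} \right)}}{108} + C

Whatever form F(x) takes, F'(x) = f(x) is non-negotiable.
Check: d/dx[\frac{- 20 x^{2} \left(3 - 4 x\right)^{2} + 27 \log{\left(3 x^{2} + \frac{2}{3} \right)}}{108}] = \frac{- 5760 x^{5} + 6480 x^{4} - 2900 x^{3} + 1440 x^{2} - 117 x}{486 x^{2} + 108}, which equals f(x).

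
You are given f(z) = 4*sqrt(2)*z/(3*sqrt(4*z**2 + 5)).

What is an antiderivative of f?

f matches the chain-rule pattern g'(h)*h' with inner function h(z) = 2*z**2 + 5/2; substituting u = h(z) collapses the integral.
Check: d/dz[sqrt(2)*sqrt(4*z**2 + 5)/3] = 4*sqrt(2)*z/(3*sqrt(4*z**2 + 5)) = f(z).

An antiderivative is F(z) = sqrt(2)*sqrt(4*z**2 + 5)/3.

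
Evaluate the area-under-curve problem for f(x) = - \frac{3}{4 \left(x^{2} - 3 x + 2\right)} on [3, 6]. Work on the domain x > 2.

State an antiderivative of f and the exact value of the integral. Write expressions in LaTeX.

Antiderivative: F(x) = \frac{3 \left(- \log{\left(x - 2 \right)} + \log{\left(x - 1 \right)}\right)}{4}; value = - \frac{3 \log{\left(4 \right)}}{4} - \frac{3 \log{\left(2 \right)}}{4} + \frac{3 \log{\left(5 \right)}}{4}

Factor the denominator (4 \left(x - 2\right) \left(x - 1\right)) and decompose: f = \frac{3}{4 \left(x - 1\right)} - \frac{3}{4 \left(x - 2\right)}; each piece integrates to a log, atan, or power term.
F(x) = \frac{3 \left(- \log{\left(x - 2 \right)} + \log{\left(x - 1 \right)}\right)}{4} is an antiderivative of f.
Check: d/dx[\frac{3 \left(- \log{\left(x - 2 \right)} + \log{\left(x - 1 \right)}\right)}{4}] = - \frac{3}{4 x^{2} - 12 x + 8}, which equals f(x).
F(6) = - \frac{3 \log{\left(4 \right)}}{4} + \frac{3 \log{\left(5 \right)}}{4}; F(3) = \frac{3 \log{\left(2 \right)}}{4}.
Integral = F(6) - F(3) = - \frac{3 \log{\left(4 \right)}}{4} - \frac{3 \log{\left(2 \right)}}{4} + \frac{3 \log{\left(5 \right)}}{4}.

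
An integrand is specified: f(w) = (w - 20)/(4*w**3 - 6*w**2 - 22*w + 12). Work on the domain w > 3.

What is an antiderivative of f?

An antiderivative is F(w) = -17*log(w - 3)/50 + 39*log(w - 1/2)/50 - 11*log(w + 2)/25.

The denominator factors as 2*(w - 3)*(w + 2)*(2*w - 1); partial fractions split f into directly integrable pieces: 39/(25*(2*w - 1)) - 11/(25*(w + 2)) - 17/(50*(w - 3)).
Check: d/dw[-17*log(w - 3)/50 + 39*log(w - 1/2)/50 - 11*log(w + 2)/25] = (w - 20)/(4*w**3 - 6*w**2 - 22*w + 12) = f(w).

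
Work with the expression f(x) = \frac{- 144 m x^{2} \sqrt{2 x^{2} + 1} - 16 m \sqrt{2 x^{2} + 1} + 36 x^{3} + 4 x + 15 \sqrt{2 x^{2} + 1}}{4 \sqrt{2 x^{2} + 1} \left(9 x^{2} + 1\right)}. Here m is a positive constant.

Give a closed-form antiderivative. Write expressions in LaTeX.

Differentiate the proposed F(x) back; it has to land on f(x) exactly.
Check: d/dx[\frac{- 16 m x + 2 \sqrt{2 x^{2} + 1} + 5 \operatorname{atan}{\left(3 x \right)}}{4}] = \frac{- 144 m x^{2} \sqrt{2 x^{2} + 1} - 16 m \sqrt{2 x^{2} + 1} + 36 x^{3} + 4 x + 15 \sqrt{2 x^{2} + 1}}{36 x^{2} \sqrt{2 x^{2} + 1} + 4 \sqrt{2 x^{2} + 1}}, which equals f(x).

An antiderivative is F(x) = \frac{- 16 m x + 2 \sqrt{2 x^{2} + 1} + 5 \operatorname{atan}{\left(3 x \right)}}{4}.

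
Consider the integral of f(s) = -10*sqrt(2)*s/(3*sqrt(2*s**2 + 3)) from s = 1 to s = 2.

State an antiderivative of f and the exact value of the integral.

The substitution u = 4*s**2 + 6 works: f is exactly (dF/du)*(du/ds) for that inner function.
F(s) = -5*sqrt(2)*sqrt(2*s**2 + 3)/3 is an antiderivative of f.
Check: d/ds[-5*sqrt(2)*sqrt(2*s**2 + 3)/3] = -10*sqrt(2)*s/(3*sqrt(2*s**2 + 3)) = f(s).
F(2) = -5*sqrt(22)/3; F(1) = -5*sqrt(10)/3.
Integral = F(2) - F(1) = -5*sqrt(22)/3 + 5*sqrt(10)/3.

Antiderivative: F(s) = -5*sqrt(2)*sqrt(2*s**2 + 3)/3; value = -5*sqrt(22)/3 + 5*sqrt(10)/3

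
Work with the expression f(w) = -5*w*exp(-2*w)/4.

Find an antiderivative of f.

f has the shape u'v + uv' for u = 5*w/8 + 5/16 and v = exp(-2*w) — it is the derivative of the product u*v.
Check: d/dw[5*(2*w + 1)*exp(-2*w)/16] = -5*w*exp(-2*w)/4 = f(w).

An antiderivative is F(w) = 5*(2*w + 1)*exp(-2*w)/16.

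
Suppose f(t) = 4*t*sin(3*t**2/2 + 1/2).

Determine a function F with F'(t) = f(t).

An antiderivative is F(t) = -4*cos(3*t**2/2 + 1/2)/3.

f matches the chain-rule pattern g'(h)*h' with inner function h(t) = 3*t**2/2 + 1/2; substituting u = h(t) collapses the integral.
Check: d/dt[-4*cos(3*t**2/2 + 1/2)/3] = 4*t*sin(3*t**2/2 + 1/2) = f(t).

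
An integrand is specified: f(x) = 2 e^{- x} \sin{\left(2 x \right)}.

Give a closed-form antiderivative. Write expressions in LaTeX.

An antiderivative is F(x) = - \frac{2 e^{- x} \sin{\left(2 x \right)}}{5} - \frac{4 e^{- x} \cos{\left(2 x \right)}}{5}.

Check any antiderivative F(x) by computing F'(x) and comparing it with f(x).
Check: d/dx[- \frac{2 e^{- x} \sin{\left(2 x \right)}}{5} - \frac{4 e^{- x} \cos{\left(2 x \right)}}{5}] = 2 e^{- x} \sin{\left(2 x \right)} = f(x).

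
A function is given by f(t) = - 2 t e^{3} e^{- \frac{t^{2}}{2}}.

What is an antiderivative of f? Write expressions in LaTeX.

The substitution u = 3 - \frac{t^{2}}{2} works: f is exactly (dF/du)*(du/dt) for that inner function.
Check: d/dt[2 e^{3 - \frac{t^{2}}{2}}] = - 2 t e^{3} e^{- \frac{t^{2}}{2}} = f(t).

An antiderivative is F(t) = 2 e^{3 - \frac{t^{2}}{2}}.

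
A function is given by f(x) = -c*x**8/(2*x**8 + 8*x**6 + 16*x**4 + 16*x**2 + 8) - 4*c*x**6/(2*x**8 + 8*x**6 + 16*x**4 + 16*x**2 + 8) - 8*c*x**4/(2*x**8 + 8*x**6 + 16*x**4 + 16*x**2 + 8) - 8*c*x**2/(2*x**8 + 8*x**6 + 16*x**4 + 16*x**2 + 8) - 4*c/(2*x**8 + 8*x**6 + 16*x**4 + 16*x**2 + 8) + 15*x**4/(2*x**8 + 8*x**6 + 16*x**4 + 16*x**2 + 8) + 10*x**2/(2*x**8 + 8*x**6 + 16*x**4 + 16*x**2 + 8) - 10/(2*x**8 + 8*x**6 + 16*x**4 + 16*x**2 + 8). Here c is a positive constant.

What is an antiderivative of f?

An antiderivative is F(x) = (-c*x**5 - 2*c*x**3 - 2*c*x - 5*x)/(2*x**4 + 4*x**2 + 4).

The integrand splits into summands that can be handled one at a time.
Check: d/dx[(-c*x**5 - 2*c*x**3 - 2*c*x - 5*x)/(2*x**4 + 4*x**2 + 4)] = (-c*x**8 - 4*c*x**6 - 8*c*x**4 - 8*c*x**2 - 4*c + 15*x**4 + 10*x**2 - 10)/(2*x**8 + 8*x**6 + 16*x**4 + 16*x**2 + 8), which equals f(x).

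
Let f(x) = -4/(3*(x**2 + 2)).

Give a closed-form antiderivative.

For F(x) to be correct the identity F'(x) - f(x) = 0 must hold.
Check: d/dx[-2*sqrt(2)*atan(sqrt(2)*x/2)/3] = -4/(3*x**2 + 6), which equals f(x).

An antiderivative is F(x) = -2*sqrt(2)*atan(sqrt(2)*x/2)/3.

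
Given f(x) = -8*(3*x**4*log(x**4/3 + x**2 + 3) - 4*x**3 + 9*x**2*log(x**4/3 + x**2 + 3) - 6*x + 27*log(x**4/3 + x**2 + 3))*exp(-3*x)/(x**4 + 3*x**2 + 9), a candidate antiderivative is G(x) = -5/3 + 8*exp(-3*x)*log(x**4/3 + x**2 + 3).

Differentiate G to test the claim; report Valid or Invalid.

d/dx[G] = (-24*x**4*log(x**4/3 + x**2 + 3) + 32*x**3 - 72*x**2*log(x**4/3 + x**2 + 3) + 48*x - 216*log(x**4/3 + x**2 + 3))/(x**4*exp(3*x) + 3*x**2*exp(3*x) + 9*exp(3*x))
This equals f(x) exactly, so the claim holds.

Valid. The derivative of G reproduces f.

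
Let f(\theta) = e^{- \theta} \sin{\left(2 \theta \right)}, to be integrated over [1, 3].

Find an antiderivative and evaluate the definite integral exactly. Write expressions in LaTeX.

Whatever form F(\theta) takes, F'(\theta) = f(\theta) is non-negotiable.
F(\theta) = - \frac{\left(\sin{\left(2 \theta \right)} + 2 \cos{\left(2 \theta \right)}\right) e^{- \theta}}{5} is an antiderivative of f.
Check: d/d\theta[- \frac{\left(\sin{\left(2 \theta \right)} + 2 \cos{\left(2 \theta \right)}\right) e^{- \theta}}{5}] = e^{- \theta} \sin{\left(2 \theta \right)} = f(\theta).
F(3) = - \frac{2 \cos{\left(6 \right)}}{5 e^{3}} - \frac{\sin{\left(6 \right)}}{5 e^{3}}; F(1) = - \frac{\sin{\left(2 \right)}}{5 e} - \frac{2 \cos{\left(2 \right)}}{5 e}.
Integral = F(3) - F(1) = \frac{2 \cos{\left(2 \right)}}{5 e} - \frac{2 \cos{\left(6 \right)}}{5 e^{3}} - \frac{\sin{\left(6 \right)}}{5 e^{3}} + \frac{\sin{\left(2 \right)}}{5 e}.

Antiderivative: F(\theta) = - \frac{\left(\sin{\left(2 \theta \right)} + 2 \cos{\left(2 \theta \right)}\right) e^{- \theta}}{5}; value = \frac{2 \cos{\left(2 \right)}}{5 e} - \frac{2 \cos{\left(6 \right)}}{5 e^{3}} - \frac{\sin{\left(6 \right)}}{5 e^{3}} + \frac{\sin{\left(2 \right)}}{5 e}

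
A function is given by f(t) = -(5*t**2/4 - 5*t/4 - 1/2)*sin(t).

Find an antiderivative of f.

An antiderivative is F(t) = 5*t**2*cos(t)/4 - 5*t*sin(t)/2 - 5*t*cos(t)/4 + 5*sin(t)/4 - 3*cos(t).

Differentiate the proposed F(t) back; it has to land on f(t) exactly.
Check: d/dt[5*t**2*cos(t)/4 - 5*t*sin(t)/2 - 5*t*cos(t)/4 + 5*sin(t)/4 - 3*cos(t)] = -5*t**2*sin(t)/4 + 5*t*sin(t)/4 + sin(t)/2, which equals f(t).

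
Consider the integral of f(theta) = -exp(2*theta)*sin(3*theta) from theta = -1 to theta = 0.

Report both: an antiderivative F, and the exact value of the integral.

Antiderivative: F(theta) = (-2*sin(3*theta) + 3*cos(3*theta))*exp(2*theta)/13; value = -2*exp(-2)*sin(3)/13 - 3*exp(-2)*cos(3)/13 + 3/13

An antiderivative F(theta) passes only if d/dtheta[F] lands on f(theta) exactly.
F(theta) = (-2*sin(3*theta) + 3*cos(3*theta))*exp(2*theta)/13 is an antiderivative of f.
Check: d/dtheta[(-2*sin(3*theta) + 3*cos(3*theta))*exp(2*theta)/13] = -exp(2*theta)*sin(3*theta) = f(theta).
F(0) = 3/13; F(-1) = 3*exp(-2)*cos(3)/13 + 2*exp(-2)*sin(3)/13.
Integral = F(0) - F(-1) = -2*exp(-2)*sin(3)/13 - 3*exp(-2)*cos(3)/13 + 3/13.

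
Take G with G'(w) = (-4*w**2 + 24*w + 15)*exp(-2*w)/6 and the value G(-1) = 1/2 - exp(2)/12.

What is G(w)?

G(w) = (4*w**2 - 20*w + 6*exp(2*w) - 25)*exp(-2*w)/12

G'(w) has the shape u'v + uv' for u = w**2/3 - 5*w/3 - 25/12 and v = exp(-2*w) — it is the derivative of the product u*v.
A general antiderivative is (4*w**2 - 20*w - 25)*exp(-2*w)/12 + C.
The condition gives C = 1/2 - exp(2)/12 - (-exp(2)/12) = 1/2.
So G(w) = (4*w**2 - 20*w + 6*exp(2*w) - 25)*exp(-2*w)/12.
Check: d/dw[(4*w**2 - 20*w + 6*exp(2*w) - 25)*exp(-2*w)/12] = (-4*w**2 + 24*w + 15)*exp(-2*w)/6 = G'(w).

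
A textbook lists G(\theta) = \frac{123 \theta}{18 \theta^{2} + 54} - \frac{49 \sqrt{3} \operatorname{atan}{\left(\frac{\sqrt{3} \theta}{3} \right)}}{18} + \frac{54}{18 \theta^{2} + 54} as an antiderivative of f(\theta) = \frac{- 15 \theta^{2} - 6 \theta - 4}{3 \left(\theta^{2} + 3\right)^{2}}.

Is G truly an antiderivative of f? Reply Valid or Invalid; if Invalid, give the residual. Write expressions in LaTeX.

d/d\theta[G] = \frac{- 15 \theta^{2} - 6 \theta - 4}{\theta^{4} + 6 \theta^{2} + 9}
d/d\theta[G] - f(\theta) = \frac{- 30 \theta^{2} - 12 \theta - 8}{3 \theta^{4} + 18 \theta^{2} + 27} != 0.

Invalid: d/d\theta[G] - f = \frac{- 30 \theta^{2} - 12 \theta - 8}{3 \theta^{4} + 18 \theta^{2} + 27}, which is not 0.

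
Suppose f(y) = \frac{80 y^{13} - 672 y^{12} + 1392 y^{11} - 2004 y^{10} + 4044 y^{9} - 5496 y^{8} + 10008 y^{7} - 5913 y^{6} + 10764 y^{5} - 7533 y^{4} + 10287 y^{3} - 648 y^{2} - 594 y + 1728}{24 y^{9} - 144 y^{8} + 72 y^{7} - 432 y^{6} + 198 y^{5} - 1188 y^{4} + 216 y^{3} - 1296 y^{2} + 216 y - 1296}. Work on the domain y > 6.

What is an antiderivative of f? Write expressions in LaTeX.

An antiderivative is F(y) = \frac{8 y^{5} \left(2 y^{4} + 3 y^{2} + 6\right) - 24 y^{4} \left(2 y^{4} + 3 y^{2} + 6\right) + 3 y^{2} \left(2 y^{4} + 3 y^{2} + 6\right) - 90 y + 6 \left(2 y^{4} + 3 y^{2} + 6\right) \log{\left(\frac{y}{2} - 3 \right)} + 18}{12 \left(2 y^{4} + 3 y^{2} + 6\right)}.

For F(y) to be correct the identity F'(y) - f(y) = 0 must hold.
Check: d/dy[\frac{8 y^{5} \left(2 y^{4} + 3 y^{2} + 6\right) - 24 y^{4} \left(2 y^{4} + 3 y^{2} + 6\right) + 3 y^{2} \left(2 y^{4} + 3 y^{2} + 6\right) - 90 y + 6 \left(2 y^{4} + 3 y^{2} + 6\right) \log{\left(\frac{y}{2} - 3 \right)} + 18}{12 \left(2 y^{4} + 3 y^{2} + 6\right)}] = \frac{80 y^{13} - 672 y^{12} + 1392 y^{11} - 2004 y^{10} + 4044 y^{9} - 5496 y^{8} + 10008 y^{7} - 5913 y^{6} + 10764 y^{5} - 7533 y^{4} + 10287 y^{3} - 648 y^{2} - 594 y + 1728}{24 y^{9} - 144 y^{8} + 72 y^{7} - 432 y^{6} + 198 y^{5} - 1188 y^{4} + 216 y^{3} - 1296 y^{2} + 216 y - 1296} = f(y).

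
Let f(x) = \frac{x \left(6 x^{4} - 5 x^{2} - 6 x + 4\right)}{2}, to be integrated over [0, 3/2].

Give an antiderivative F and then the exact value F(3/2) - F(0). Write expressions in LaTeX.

Antiderivative: F(x) = \frac{x^{2} \left(4 x^{4} - 5 x^{2} - 8 x + 8\right)}{8}; value = \frac{45}{32}

For F(x) to be correct the identity F'(x) - f(x) = 0 must hold.
F(x) = \frac{x^{2} \left(4 x^{4} - 5 x^{2} - 8 x + 8\right)}{8} is an antiderivative of f.
Check: d/dx[\frac{x^{2} \left(4 x^{4} - 5 x^{2} - 8 x + 8\right)}{8}] = 3 x^{5} - \frac{5 x^{3}}{2} - 3 x^{2} + 2 x, which equals f(x).
F(3/2) = \frac{45}{32}; F(0) = 0.
Integral = F(3/2) - F(0) = \frac{45}{32}.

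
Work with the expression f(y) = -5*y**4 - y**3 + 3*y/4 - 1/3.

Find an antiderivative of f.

An antiderivative is F(y) = -y**5 - y**4/4 + 3*y**2/8 - y/3.

Integrate term by term and add the pieces.
Check: d/dy[-y**5 - y**4/4 + 3*y**2/8 - y/3] = -5*y**4 - y**3 + 3*y/4 - 1/3 = f(y).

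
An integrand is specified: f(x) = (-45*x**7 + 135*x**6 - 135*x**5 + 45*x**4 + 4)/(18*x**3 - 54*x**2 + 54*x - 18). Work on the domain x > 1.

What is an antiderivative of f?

An antiderivative is F(x) = -x**5/2 - 1/(9*x**2 - 18*x + 9).

Check any antiderivative F(x) by computing F'(x) and comparing it with f(x).
Check: d/dx[-x**5/2 - 1/(9*x**2 - 18*x + 9)] = (-45*x**7 + 135*x**6 - 135*x**5 + 45*x**4 + 4)/(18*x**3 - 54*x**2 + 54*x - 18) = f(x).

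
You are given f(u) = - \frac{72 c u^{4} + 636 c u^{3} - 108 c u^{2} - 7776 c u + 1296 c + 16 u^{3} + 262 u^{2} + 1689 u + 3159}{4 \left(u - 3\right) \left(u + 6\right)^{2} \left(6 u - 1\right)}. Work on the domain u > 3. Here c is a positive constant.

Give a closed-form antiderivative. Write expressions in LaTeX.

Check any antiderivative F(u) by computing F'(u) and comparing it with f(u).
Check: d/du[- 3 c u - 2 \log{\left(\frac{u}{2} - \frac{3}{2} \right)} + \frac{4 \log{\left(3 u - \frac{1}{2} \right)}}{3} - \frac{3}{4 u + 24}] = \frac{- 72 c u^{4} - 636 c u^{3} + 108 c u^{2} + 7776 c u - 1296 c - 16 u^{3} - 262 u^{2} - 1689 u - 3159}{24 u^{4} + 212 u^{3} - 36 u^{2} - 2592 u + 432}, which equals f(u).

An antiderivative is F(u) = - 3 c u - 2 \log{\left(\frac{u}{2} - \frac{3}{2} \right)} + \frac{4 \log{\left(3 u - \frac{1}{2} \right)}}{3} - \frac{3}{4 u + 24}.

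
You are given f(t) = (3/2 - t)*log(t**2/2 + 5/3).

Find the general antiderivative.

A candidate is checked by its d/dt: the result must match f(t).
Check: d/dt[-(3*t**2*log(t**2/2 + 5/3) - 3*t**2 - 9*t*log(t**2/2 + 5/3) + 18*t + 10*log(t**2 + 10/3) - 6*sqrt(30)*atan(sqrt(30)*t/10))/6] = -t*log(3*t**2 + 10) + t*log(6) + 3*log(3*t**2 + 10)/2 - 3*log(6)/2, which equals f(t).

F(t) = -(3*t**2*log(t**2/2 + 5/3) - 3*t**2 - 9*t*log(t**2/2 + 5/3) + 18*t + 10*log(t**2 + 10/3) - 6*sqrt(30)*atan(sqrt(30)*t/10))/6 + C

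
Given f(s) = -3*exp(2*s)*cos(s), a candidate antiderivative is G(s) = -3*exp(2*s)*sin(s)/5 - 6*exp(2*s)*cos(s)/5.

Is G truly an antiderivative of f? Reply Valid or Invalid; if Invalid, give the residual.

Valid - differentiating G returns exactly f.

d/ds[G] = -3*exp(2*s)*cos(s)
This equals f(s) exactly, so the claim holds.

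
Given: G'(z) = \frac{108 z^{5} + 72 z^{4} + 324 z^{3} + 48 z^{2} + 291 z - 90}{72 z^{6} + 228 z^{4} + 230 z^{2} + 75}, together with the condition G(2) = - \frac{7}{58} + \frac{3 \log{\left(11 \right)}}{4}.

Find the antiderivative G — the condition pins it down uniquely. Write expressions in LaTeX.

For G(z) to be correct, d/dz[G] must agree with the stated G'(z) identically.
A general antiderivative is \frac{- 2 z - 2}{2 z^{2} + \frac{5}{3}} + \frac{3 \log{\left(2 z^{2} + 3 \right)}}{4} + C.
The condition gives C = - \frac{7}{58} + \frac{3 \log{\left(11 \right)}}{4} - (- \frac{18}{29} + \frac{3 \log{\left(11 \right)}}{4}) = \frac{1}{2}.
So G(z) = \frac{18 z^{2} \log{\left(2 z^{2} + 3 \right)} + 12 z^{2} - 24 z + 15 \log{\left(2 z^{2} + 3 \right)} - 14}{24 z^{2} + 20}.
Check: d/dz[\frac{18 z^{2} \log{\left(2 z^{2} + 3 \right)} + 12 z^{2} - 24 z + 15 \log{\left(2 z^{2} + 3 \right)} - 14}{24 z^{2} + 20}] = \frac{108 z^{5} + 72 z^{4} + 324 z^{3} + 48 z^{2} + 291 z - 90}{72 z^{6} + 228 z^{4} + 230 z^{2} + 75} = G'(z).

G(z) = \frac{18 z^{2} \log{\left(2 z^{2} + 3 \right)} + 12 z^{2} - 24 z + 15 \log{\left(2 z^{2} + 3 \right)} - 14}{24 z^{2} + 20}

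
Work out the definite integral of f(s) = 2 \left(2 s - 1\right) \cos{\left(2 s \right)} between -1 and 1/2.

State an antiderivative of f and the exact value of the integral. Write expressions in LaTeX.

A candidate is checked by its d/ds: the result must match f(s).
F(s) = 2 s \sin{\left(2 s \right)} - \sin{\left(2 s \right)} + \cos{\left(2 s \right)} is an antiderivative of f.
Check: d/ds[2 s \sin{\left(2 s \right)} - \sin{\left(2 s \right)} + \cos{\left(2 s \right)}] = 4 s \cos{\left(2 s \right)} - 2 \cos{\left(2 s \right)}, which equals f(s).
F(1/2) = \cos{\left(1 \right)}; F(-1) = \cos{\left(2 \right)} + 3 \sin{\left(2 \right)}.
Integral = F(1/2) - F(-1) = - 3 \sin{\left(2 \right)} - \cos{\left(2 \right)} + \cos{\left(1 \right)}.

Antiderivative: F(s) = 2 s \sin{\left(2 s \right)} - \sin{\left(2 s \right)} + \cos{\left(2 s \right)}; value = - 3 \sin{\left(2 \right)} - \cos{\left(2 \right)} + \cos{\left(1 \right)}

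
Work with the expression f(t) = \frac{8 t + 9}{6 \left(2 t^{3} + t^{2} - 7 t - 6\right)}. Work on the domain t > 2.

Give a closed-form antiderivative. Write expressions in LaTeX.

An antiderivative is F(t) = \frac{25 \log{\left(t - 2 \right)} - 7 \log{\left(t + 1 \right)} - 18 \log{\left(t + \frac{3}{2} \right)}}{126}.

The denominator factors as 6 \left(t - 2\right) \left(t + 1\right) \left(2 t + 3\right); partial fractions split f into directly integrable pieces: - \frac{2}{7 \left(2 t + 3\right)} - \frac{1}{18 \left(t + 1\right)} + \frac{25}{126 \left(t - 2\right)}.
Check: d/dt[\frac{25 \log{\left(t - 2 \right)} - 7 \log{\left(t + 1 \right)} - 18 \log{\left(t + \frac{3}{2} \right)}}{126}] = \frac{8 t + 9}{12 t^{3} + 6 t^{2} - 42 t - 36}, which equals f(t).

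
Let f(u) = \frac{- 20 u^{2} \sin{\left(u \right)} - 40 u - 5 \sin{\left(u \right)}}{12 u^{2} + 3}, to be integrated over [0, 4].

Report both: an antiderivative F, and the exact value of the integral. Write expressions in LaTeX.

Any candidate F(u) must reproduce f(u) exactly when differentiated.
F(u) = \frac{5 \left(- \log{\left(2 u^{2} + \frac{1}{2} \right)} + \cos{\left(u \right)}\right)}{3} is an antiderivative of f.
Check: d/du[\frac{5 \left(- \log{\left(2 u^{2} + \frac{1}{2} \right)} + \cos{\left(u \right)}\right)}{3}] = \frac{- 20 u^{2} \sin{\left(u \right)} - 40 u - 5 \sin{\left(u \right)}}{12 u^{2} + 3} = f(u).
F(4) = - \frac{5 \log{\left(\frac{65}{2} \right)}}{3} + \frac{5 \cos{\left(4 \right)}}{3}; F(0) = \frac{5 \log{\left(2 \right)}}{3} + \frac{5}{3}.
Integral = F(4) - F(0) = - \frac{5 \log{\left(\frac{65}{2} \right)}}{3} - \frac{5}{3} - \frac{5 \log{\left(2 \right)}}{3} + \frac{5 \cos{\left(4 \right)}}{3}.

Antiderivative: F(u) = \frac{5 \left(- \log{\left(2 u^{2} + \frac{1}{2} \right)} + \cos{\left(u \right)}\right)}{3}; value = - \frac{5 \log{\left(\frac{65}{2} \right)}}{3} - \frac{5}{3} - \frac{5 \log{\left(2 \right)}}{3} + \frac{5 \cos{\left(4 \right)}}{3}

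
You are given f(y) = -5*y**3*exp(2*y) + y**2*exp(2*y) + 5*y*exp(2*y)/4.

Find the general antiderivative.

F(y) = (-40*y**3 + 68*y**2 - 58*y + 29)*exp(2*y)/16 + C

f has the shape u'v + uv' for u = -5*y**3/2 + 17*y**2/4 - 29*y/8 + 29/16 and v = exp(2*y) — it is the derivative of the product u*v.
Check: d/dy[(-40*y**3 + 68*y**2 - 58*y + 29)*exp(2*y)/16] = -5*y**3*exp(2*y) + y**2*exp(2*y) + 5*y*exp(2*y)/4 = f(y).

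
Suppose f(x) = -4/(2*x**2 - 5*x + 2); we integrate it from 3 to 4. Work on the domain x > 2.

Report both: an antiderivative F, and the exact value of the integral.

Antiderivative: F(x) = 4*(-log(x - 2) + log(x - 1/2))/3; value = -4*log(5/2)/3 - 4*log(2)/3 + 4*log(7/2)/3

The denominator factors as (x - 2)*(2*x - 1); partial fractions split f into directly integrable pieces: 8/(3*(2*x - 1)) - 4/(3*(x - 2)).
F(x) = 4*(-log(x - 2) + log(x - 1/2))/3 is an antiderivative of f.
Check: d/dx[4*(-log(x - 2) + log(x - 1/2))/3] = -4/(2*x**2 - 5*x + 2) = f(x).
F(4) = -4*log(2)/3 + 4*log(7/2)/3; F(3) = 4*log(5/2)/3.
Integral = F(4) - F(3) = -4*log(5/2)/3 - 4*log(2)/3 + 4*log(7/2)/3.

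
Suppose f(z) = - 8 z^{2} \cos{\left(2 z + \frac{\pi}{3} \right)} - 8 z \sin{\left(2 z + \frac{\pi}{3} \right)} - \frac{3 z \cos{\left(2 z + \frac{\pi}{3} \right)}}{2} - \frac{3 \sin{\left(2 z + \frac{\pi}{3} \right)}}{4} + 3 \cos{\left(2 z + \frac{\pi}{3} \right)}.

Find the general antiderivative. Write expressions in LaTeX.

f has the shape u'v + uv' for u = - 4 z^{2} - \frac{3 z}{4} + \frac{3}{2} and v = \sin{\left(2 z + \frac{\pi}{3} \right)} — it is the derivative of the product u*v.
Check: d/dz[- 4 z^{2} \sin{\left(2 z + \frac{\pi}{3} \right)} - \frac{3 z \sin{\left(2 z + \frac{\pi}{3} \right)}}{4} + \frac{3 \sin{\left(2 z + \frac{\pi}{3} \right)}}{2}] = - 8 z^{2} \cos{\left(2 z + \frac{\pi}{3} \right)} - 8 z \sin{\left(2 z + \frac{\pi}{3} \right)} - \frac{3 z \cos{\left(2 z + \frac{\pi}{3} \right)}}{2} - \frac{3 \sin{\left(2 z + \frac{\pi}{3} \right)}}{4} + 3 \cos{\left(2 z + \frac{\pi}{3} \right)} = f(z).

F(z) = - 4 z^{2} \sin{\left(2 z + \frac{\pi}{3} \right)} - \frac{3 z \sin{\left(2 z + \frac{\pi}{3} \right)}}{4} + \frac{3 \sin{\left(2 z + \frac{\pi}{3} \right)}}{2} + C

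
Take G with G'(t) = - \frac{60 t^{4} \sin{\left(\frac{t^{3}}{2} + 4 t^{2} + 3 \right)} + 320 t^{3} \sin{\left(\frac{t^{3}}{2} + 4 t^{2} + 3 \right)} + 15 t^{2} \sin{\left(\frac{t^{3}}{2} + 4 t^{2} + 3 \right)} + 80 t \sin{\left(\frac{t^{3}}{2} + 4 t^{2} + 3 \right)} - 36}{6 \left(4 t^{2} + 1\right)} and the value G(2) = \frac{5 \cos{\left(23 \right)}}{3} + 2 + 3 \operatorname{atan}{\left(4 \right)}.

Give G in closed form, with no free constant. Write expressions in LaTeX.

Any candidate G(t) must reproduce the stated G'(t) exactly.
A general antiderivative is \frac{5 \cos{\left(\frac{t^{3}}{2} + 4 t^{2} + 3 \right)}}{3} + 3 \operatorname{atan}{\left(2 t \right)} + C.
The condition gives C = \frac{5 \cos{\left(23 \right)}}{3} + 2 + 3 \operatorname{atan}{\left(4 \right)} - (\frac{5 \cos{\left(23 \right)}}{3} + 3 \operatorname{atan}{\left(4 \right)}) = 2.
So G(t) = \frac{5 \cos{\left(\frac{t^{3}}{2} + 4 t^{2} + 3 \right)} + 9 \operatorname{atan}{\left(2 t \right)} + 6}{3}.
Check: d/dt[\frac{5 \cos{\left(\frac{t^{3}}{2} + 4 t^{2} + 3 \right)} + 9 \operatorname{atan}{\left(2 t \right)} + 6}{3}] = \frac{- 60 t^{4} \sin{\left(\frac{t^{3}}{2} + 4 t^{2} + 3 \right)} - 320 t^{3} \sin{\left(\frac{t^{3}}{2} + 4 t^{2} + 3 \right)} - 15 t^{2} \sin{\left(\frac{t^{3}}{2} + 4 t^{2} + 3 \right)} - 80 t \sin{\left(\frac{t^{3}}{2} + 4 t^{2} + 3 \right)} + 36}{24 t^{2} + 6}, which equals G'(t).

G(t) = \frac{5 \cos{\left(\frac{t^{3}}{2} + 4 t^{2} + 3 \right)} + 9 \operatorname{atan}{\left(2 t \right)} + 6}{3}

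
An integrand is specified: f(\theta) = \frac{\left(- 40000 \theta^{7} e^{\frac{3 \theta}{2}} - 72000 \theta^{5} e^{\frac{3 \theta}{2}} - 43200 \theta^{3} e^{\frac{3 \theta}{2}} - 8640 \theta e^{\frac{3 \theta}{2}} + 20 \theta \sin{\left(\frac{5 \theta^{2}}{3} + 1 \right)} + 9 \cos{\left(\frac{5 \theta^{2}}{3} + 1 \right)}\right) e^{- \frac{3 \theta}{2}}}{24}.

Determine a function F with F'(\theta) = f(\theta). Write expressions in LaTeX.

An antiderivative is F(\theta) = - \frac{\left(2500 \theta^{8} e^{\frac{3 \theta}{2}} + 6000 \theta^{6} e^{\frac{3 \theta}{2}} + 5400 \theta^{4} e^{\frac{3 \theta}{2}} + 2160 \theta^{2} e^{\frac{3 \theta}{2}} + 324 e^{\frac{3 \theta}{2}} + 3 \cos{\left(\frac{5 \theta^{2}}{3} + 1 \right)}\right) e^{- \frac{3 \theta}{2}}}{12}.

Differentiate the proposed F(\theta) back; it has to land on f(\theta) exactly.
Check: d/d\theta[- \frac{\left(2500 \theta^{8} e^{\frac{3 \theta}{2}} + 6000 \theta^{6} e^{\frac{3 \theta}{2}} + 5400 \theta^{4} e^{\frac{3 \theta}{2}} + 2160 \theta^{2} e^{\frac{3 \theta}{2}} + 324 e^{\frac{3 \theta}{2}} + 3 \cos{\left(\frac{5 \theta^{2}}{3} + 1 \right)}\right) e^{- \frac{3 \theta}{2}}}{12}] = \frac{\left(- 40000 \theta^{7} e^{\frac{3 \theta}{2}} - 72000 \theta^{5} e^{\frac{3 \theta}{2}} - 43200 \theta^{3} e^{\frac{3 \theta}{2}} - 8640 \theta e^{\frac{3 \theta}{2}} + 20 \theta \sin{\left(\frac{5 \theta^{2}}{3} + 1 \right)} + 9 \cos{\left(\frac{5 \theta^{2}}{3} + 1 \right)}\right) e^{- \frac{3 \theta}{2}}}{24} = f(\theta).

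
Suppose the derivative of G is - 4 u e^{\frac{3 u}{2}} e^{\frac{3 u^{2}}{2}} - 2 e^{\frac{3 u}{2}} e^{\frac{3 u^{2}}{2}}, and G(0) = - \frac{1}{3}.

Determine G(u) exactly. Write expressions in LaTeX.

G(u) = - \frac{4 e^{\frac{3 u}{2}} e^{\frac{3 u^{2}}{2}}}{3} + 1

G'(u) matches the chain-rule pattern g'(h)*h' with inner function h(u) = \frac{3 u^{2}}{2} + \frac{3 u}{2}; substituting w = h(u) collapses the integral.
A general antiderivative is - \frac{4 e^{\frac{3 u^{2}}{2} + \frac{3 u}{2}}}{3} + C.
The condition gives C = - \frac{1}{3} - (- \frac{4}{3}) = 1.
So G(u) = - \frac{4 e^{\frac{3 u}{2}} e^{\frac{3 u^{2}}{2}}}{3} + 1.
Check: d/du[- \frac{4 e^{\frac{3 u}{2}} e^{\frac{3 u^{2}}{2}}}{3} + 1] = - 4 u e^{\frac{3 u}{2}} e^{\frac{3 u^{2}}{2}} - 2 e^{\frac{3 u}{2}} e^{\frac{3 u^{2}}{2}} = G'(u).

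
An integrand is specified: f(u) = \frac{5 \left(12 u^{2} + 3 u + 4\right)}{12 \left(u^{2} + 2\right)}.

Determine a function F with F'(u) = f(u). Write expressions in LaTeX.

An antiderivative is F(u) = \frac{5 \left(24 u + 3 \log{\left(u^{2} + 2 \right)} - 20 \sqrt{2} \operatorname{atan}{\left(\frac{\sqrt{2} u}{2} \right)}\right)}{24}.

Differentiate the proposed F(u) back; it has to land on f(u) exactly.
Check: d/du[\frac{5 \left(24 u + 3 \log{\left(u^{2} + 2 \right)} - 20 \sqrt{2} \operatorname{atan}{\left(\frac{\sqrt{2} u}{2} \right)}\right)}{24}] = \frac{60 u^{2} + 15 u + 20}{12 u^{2} + 24}, which equals f(u).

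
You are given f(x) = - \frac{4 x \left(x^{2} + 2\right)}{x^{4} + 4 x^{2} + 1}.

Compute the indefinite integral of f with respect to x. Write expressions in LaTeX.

F(x) = - \log{\left(\frac{x^{4}}{2} + 2 x^{2} + \frac{1}{2} \right)} + C

The substitution u = \frac{x^{4}}{2} + 2 x^{2} + \frac{1}{2} works: f is exactly (dF/du)*(du/dx) for that inner function.
Check: d/dx[- \log{\left(\frac{x^{4}}{2} + 2 x^{2} + \frac{1}{2} \right)}] = \frac{- 4 x^{3} - 8 x}{x^{4} + 4 x^{2} + 1}, which equals f(x).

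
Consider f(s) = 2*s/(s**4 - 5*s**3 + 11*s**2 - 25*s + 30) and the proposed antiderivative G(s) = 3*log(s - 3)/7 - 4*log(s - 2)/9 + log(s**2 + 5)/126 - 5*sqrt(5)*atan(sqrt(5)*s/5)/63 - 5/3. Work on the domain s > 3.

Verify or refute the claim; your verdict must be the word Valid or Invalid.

Valid: G'(s) = f(s).

d/ds[G] = 2*s/(s**4 - 5*s**3 + 11*s**2 - 25*s + 30)
This equals f(s) exactly, so the claim holds.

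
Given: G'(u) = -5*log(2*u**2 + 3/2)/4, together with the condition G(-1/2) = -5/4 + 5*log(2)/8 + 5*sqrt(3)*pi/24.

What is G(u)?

For G(u) to be correct, d/du[G] must agree with the stated G'(u) identically.
A general antiderivative is -5*u*log(2*u**2 + 3/2)/4 + 5*u/2 - 5*sqrt(3)*atan(2*sqrt(3)*u/3)/4 + C.
The condition gives C = -5/4 + 5*log(2)/8 + 5*sqrt(3)*pi/24 - (-5/4 + 5*log(2)/8 + 5*sqrt(3)*pi/24) = 0.
So G(u) = -5*u*log(2*u**2 + 3/2)/4 + 5*u/2 - 5*sqrt(3)*atan(2*sqrt(3)*u/3)/4.
Check: d/du[-5*u*log(2*u**2 + 3/2)/4 + 5*u/2 - 5*sqrt(3)*atan(2*sqrt(3)*u/3)/4] = -5*log(2*u**2 + 3/2)/4 = G'(u).

G(u) = -5*u*log(2*u**2 + 3/2)/4 + 5*u/2 - 5*sqrt(3)*atan(2*sqrt(3)*u/3)/4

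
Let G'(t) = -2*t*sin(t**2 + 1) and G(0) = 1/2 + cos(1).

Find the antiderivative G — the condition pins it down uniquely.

G'(t) matches the chain-rule pattern g'(h)*h' with inner function h(t) = t**2 + 1; substituting u = h(t) collapses the integral.
A general antiderivative is cos(t**2 + 1) + C.
The condition gives C = 1/2 + cos(1) - (cos(1)) = 1/2.
So G(t) = cos(t**2 + 1) + 1/2.
Check: d/dt[cos(t**2 + 1) + 1/2] = -2*t*sin(t**2 + 1) = G'(t).

G(t) = cos(t**2 + 1) + 1/2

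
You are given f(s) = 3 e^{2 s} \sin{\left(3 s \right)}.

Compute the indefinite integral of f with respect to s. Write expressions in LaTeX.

F(s) = \frac{6 e^{2 s} \sin{\left(3 s \right)}}{13} - \frac{9 e^{2 s} \cos{\left(3 s \right)}}{13} + C

An antiderivative F(s) passes only if d/ds[F] lands on f(s) exactly.
Check: d/ds[\frac{6 e^{2 s} \sin{\left(3 s \right)}}{13} - \frac{9 e^{2 s} \cos{\left(3 s \right)}}{13}] = 3 e^{2 s} \sin{\left(3 s \right)} = f(s).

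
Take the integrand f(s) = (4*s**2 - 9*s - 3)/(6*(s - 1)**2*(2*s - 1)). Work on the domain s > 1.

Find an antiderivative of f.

An antiderivative is F(s) = (15*s*log(s - 1) - 13*s*log(s - 1/2) - 15*log(s - 1) + 13*log(s - 1/2) + 8)/(6*(s - 1)).

Factor the denominator (6*(s - 1)**2*(2*s - 1)) and decompose: f = -13/(3*(2*s - 1)) + 5/(2*(s - 1)) - 4/(3*(s - 1)**2); each piece integrates to a log, atan, or power term.
Check: d/ds[(15*s*log(s - 1) - 13*s*log(s - 1/2) - 15*log(s - 1) + 13*log(s - 1/2) + 8)/(6*(s - 1))] = (4*s**2 - 9*s - 3)/(12*s**3 - 30*s**2 + 24*s - 6), which equals f(s).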